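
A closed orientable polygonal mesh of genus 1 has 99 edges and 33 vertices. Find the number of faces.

For a closed orientable surface of genus 1, χ = 2 − 2·1 = 0.
F = 0 − V + E = 0 − 33 + 99 = 66.

66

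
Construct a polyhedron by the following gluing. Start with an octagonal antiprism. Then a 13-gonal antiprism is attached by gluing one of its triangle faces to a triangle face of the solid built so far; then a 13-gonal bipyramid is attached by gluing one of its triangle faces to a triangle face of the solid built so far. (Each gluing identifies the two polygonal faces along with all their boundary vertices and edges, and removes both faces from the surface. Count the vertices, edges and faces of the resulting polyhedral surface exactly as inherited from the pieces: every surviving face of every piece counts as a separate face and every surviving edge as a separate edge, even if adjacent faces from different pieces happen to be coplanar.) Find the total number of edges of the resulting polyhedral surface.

117

An octagonal antiprism: V=16, E=32, F=18.
Attach a 13-gonal antiprism (V=26, E=52, F=28) along a 3-gon: merge 3 vertices and 3 edges, delete both glued faces → V=39, E=81, F=44.
Attach a 13-gonal bipyramid (V=15, E=39, F=26) along a 3-gon: merge 3 vertices and 3 edges, delete both glued faces → V=51, E=117, F=68.
Check: V − E + F = 51 − 117 + 68 = 2.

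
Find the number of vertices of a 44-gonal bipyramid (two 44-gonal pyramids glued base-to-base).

A bipyramid over an n-gon has 2n triangular faces and n + 2 vertices: V = 44 + 2 = 46, E = 3·44 = 132, F = 2·44 = 88.

46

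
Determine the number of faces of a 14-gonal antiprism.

30

An antiprism on an n-gon has two n-gon caps and 2n triangles: V = 2·14 = 28, E = 4·14 = 56, F = 2·14 + 2 = 30.
Check: V − E + F = 28 − 56 + 30 = 2.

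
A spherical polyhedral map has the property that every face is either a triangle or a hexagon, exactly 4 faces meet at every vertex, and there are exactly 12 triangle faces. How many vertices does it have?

12

Let x be the number of hexagons; then F = 12 + x.
Edge–face incidences: 2E = 3·12 + 6·x = 36 + 6x.
Every vertex has degree 4, so 4V = 2E.
Euler: V − E + F = 2 ⇒ (2E)/4 − E + (12 + x) = 2.
Multiply by 8: 2·(2E) − 4·(2E) + 8·(12 + x) = 16, i.e. 96 + 8x − 2·(36 + 6x) = 16.
Collecting terms: −4x + 24 = 16, so −4x = −8, so x = 2.
Then 2E = 36 + 6·2 = 48, so E = 24, V = 2E/4 = 12, F = 12 + 2 = 14.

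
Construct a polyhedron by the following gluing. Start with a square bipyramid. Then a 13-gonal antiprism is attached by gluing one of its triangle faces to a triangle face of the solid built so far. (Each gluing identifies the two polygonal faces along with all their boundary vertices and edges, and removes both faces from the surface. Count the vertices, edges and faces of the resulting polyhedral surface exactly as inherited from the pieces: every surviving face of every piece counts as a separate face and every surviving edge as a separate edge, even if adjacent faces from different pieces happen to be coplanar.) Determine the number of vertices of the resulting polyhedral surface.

A square bipyramid: V=6, E=12, F=8.
Attach a 13-gonal antiprism (V=26, E=52, F=28) along a 3-gon: merge 3 vertices and 3 edges, delete both glued faces → V=29, E=61, F=34.
Check: V − E + F = 29 − 61 + 34 = 2.

29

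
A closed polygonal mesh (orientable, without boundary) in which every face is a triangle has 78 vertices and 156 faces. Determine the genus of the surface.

Every face is a triangle, so 2E = 3·156 = 468, giving E = 234.
χ = V − E + F = 78 − 234 + 156 = 0.
For a closed orientable surface χ = 2 − 2g, so g = (2 − (0))/2 = 1.

1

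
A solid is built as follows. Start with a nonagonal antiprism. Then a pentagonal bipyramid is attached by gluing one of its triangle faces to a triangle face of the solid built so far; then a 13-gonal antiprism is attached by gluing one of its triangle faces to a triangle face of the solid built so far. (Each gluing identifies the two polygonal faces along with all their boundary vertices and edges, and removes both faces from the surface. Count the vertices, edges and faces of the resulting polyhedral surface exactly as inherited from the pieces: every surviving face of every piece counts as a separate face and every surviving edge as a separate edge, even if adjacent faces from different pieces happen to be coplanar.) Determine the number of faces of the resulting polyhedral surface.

54

A nonagonal antiprism: V=18, E=36, F=20.
Attach a pentagonal bipyramid (V=7, E=15, F=10) along a 3-gon: merge 3 vertices and 3 edges, delete both glued faces → V=22, E=48, F=28.
Attach a 13-gonal antiprism (V=26, E=52, F=28) along a 3-gon: merge 3 vertices and 3 edges, delete both glued faces → V=45, E=97, F=54.
Check: V − E + F = 45 − 97 + 54 = 2.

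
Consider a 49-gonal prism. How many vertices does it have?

A prism on an n-gon has two n-gon bases and n rectangular sides: V = 2·49 = 98, E = 3·49 = 147, F = 49 + 2 = 51.

98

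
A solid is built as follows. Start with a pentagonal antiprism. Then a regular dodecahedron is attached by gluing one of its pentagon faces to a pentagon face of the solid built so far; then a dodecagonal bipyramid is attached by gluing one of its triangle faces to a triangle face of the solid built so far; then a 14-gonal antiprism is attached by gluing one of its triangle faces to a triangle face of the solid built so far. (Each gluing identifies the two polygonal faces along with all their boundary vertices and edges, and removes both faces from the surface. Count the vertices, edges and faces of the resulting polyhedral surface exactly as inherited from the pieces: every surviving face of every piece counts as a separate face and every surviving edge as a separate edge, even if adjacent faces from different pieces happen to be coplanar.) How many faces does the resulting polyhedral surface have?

A pentagonal antiprism: V=10, E=20, F=12.
Attach a regular dodecahedron (V=20, E=30, F=12) along a 5-gon: merge 5 vertices and 5 edges, delete both glued faces → V=25, E=45, F=22.
Attach a dodecagonal bipyramid (V=14, E=36, F=24) along a 3-gon: merge 3 vertices and 3 edges, delete both glued faces → V=36, E=78, F=44.
Attach a 14-gonal antiprism (V=28, E=56, F=30) along a 3-gon: merge 3 vertices and 3 edges, delete both glued faces → V=61, E=131, F=72.
Check: V − E + F = 61 − 131 + 72 = 2.

72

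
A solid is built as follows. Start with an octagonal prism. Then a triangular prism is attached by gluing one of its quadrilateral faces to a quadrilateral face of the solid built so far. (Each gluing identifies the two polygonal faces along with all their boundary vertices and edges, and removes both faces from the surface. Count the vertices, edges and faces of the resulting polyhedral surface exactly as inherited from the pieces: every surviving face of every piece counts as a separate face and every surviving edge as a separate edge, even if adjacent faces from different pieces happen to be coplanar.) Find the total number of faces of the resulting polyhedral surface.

An octagonal prism: V=16, E=24, F=10.
Attach a triangular prism (V=6, E=9, F=5) along a 4-gon: merge 4 vertices and 4 edges, delete both glued faces → V=18, E=29, F=13.
Check: V − E + F = 18 − 29 + 13 = 2.

13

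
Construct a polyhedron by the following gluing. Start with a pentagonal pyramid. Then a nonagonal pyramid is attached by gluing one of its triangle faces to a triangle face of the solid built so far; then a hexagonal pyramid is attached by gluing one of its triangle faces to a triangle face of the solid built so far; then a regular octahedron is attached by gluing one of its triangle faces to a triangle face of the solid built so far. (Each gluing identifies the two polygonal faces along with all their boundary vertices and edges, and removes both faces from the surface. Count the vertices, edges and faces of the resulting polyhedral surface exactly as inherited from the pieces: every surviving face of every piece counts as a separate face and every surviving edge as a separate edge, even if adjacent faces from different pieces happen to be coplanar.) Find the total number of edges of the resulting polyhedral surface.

43

A pentagonal pyramid: V=6, E=10, F=6.
Attach a nonagonal pyramid (V=10, E=18, F=10) along a 3-gon: merge 3 vertices and 3 edges, delete both glued faces → V=13, E=25, F=14.
Attach a hexagonal pyramid (V=7, E=12, F=7) along a 3-gon: merge 3 vertices and 3 edges, delete both glued faces → V=17, E=34, F=19.
Attach a regular octahedron (V=6, E=12, F=8) along a 3-gon: merge 3 vertices and 3 edges, delete both glued faces → V=20, E=43, F=25.
Check: V − E + F = 20 − 43 + 25 = 2.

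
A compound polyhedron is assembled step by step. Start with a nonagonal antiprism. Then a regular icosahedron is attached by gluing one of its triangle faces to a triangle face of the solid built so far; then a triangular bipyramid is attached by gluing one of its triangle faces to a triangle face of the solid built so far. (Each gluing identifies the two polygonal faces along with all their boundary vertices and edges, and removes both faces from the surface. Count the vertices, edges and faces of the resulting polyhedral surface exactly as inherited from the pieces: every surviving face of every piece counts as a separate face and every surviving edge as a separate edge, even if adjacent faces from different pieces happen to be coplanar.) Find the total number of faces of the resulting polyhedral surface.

42

A nonagonal antiprism: V=18, E=36, F=20.
Attach a regular icosahedron (V=12, E=30, F=20) along a 3-gon: merge 3 vertices and 3 edges, delete both glued faces → V=27, E=63, F=38.
Attach a triangular bipyramid (V=5, E=9, F=6) along a 3-gon: merge 3 vertices and 3 edges, delete both glued faces → V=29, E=69, F=42.
Check: V − E + F = 29 − 69 + 42 = 2.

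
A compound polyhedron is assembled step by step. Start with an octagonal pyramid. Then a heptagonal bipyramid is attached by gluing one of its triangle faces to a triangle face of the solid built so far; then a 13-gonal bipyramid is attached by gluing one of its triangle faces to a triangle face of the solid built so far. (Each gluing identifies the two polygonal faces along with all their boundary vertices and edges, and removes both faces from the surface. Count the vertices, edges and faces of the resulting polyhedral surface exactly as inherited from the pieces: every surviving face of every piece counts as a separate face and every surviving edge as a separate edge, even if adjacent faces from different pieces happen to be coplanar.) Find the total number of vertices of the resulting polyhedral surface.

An octagonal pyramid: V=9, E=16, F=9.
Attach a heptagonal bipyramid (V=9, E=21, F=14) along a 3-gon: merge 3 vertices and 3 edges, delete both glued faces → V=15, E=34, F=21.
Attach a 13-gonal bipyramid (V=15, E=39, F=26) along a 3-gon: merge 3 vertices and 3 edges, delete both glued faces → V=27, E=70, F=45.
Check: V − E + F = 27 − 70 + 45 = 2.

27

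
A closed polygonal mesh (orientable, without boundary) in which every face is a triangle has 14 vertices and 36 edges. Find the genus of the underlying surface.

Every face is a triangle and each edge borders two faces, so 3F = 2·36, giving F = 24.
χ = V − E + F = 14 − 36 + 24 = 2.
For a closed orientable surface χ = 2 − 2g, so g = (2 − (2))/2 = 0.

0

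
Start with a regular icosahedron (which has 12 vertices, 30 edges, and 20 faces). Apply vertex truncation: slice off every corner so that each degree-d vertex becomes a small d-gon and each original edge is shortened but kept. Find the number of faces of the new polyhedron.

32

Truncation replaces each original edge-end by a new vertex, so V′ = 2E = 60.
Each original edge survives, and each old vertex of degree d contributes d new edges; summing degrees gives Σd = 2E, so E′ = E + 2E = 3E = 90.
Each original face survives and each original vertex becomes one new face: F′ = F + V = 32.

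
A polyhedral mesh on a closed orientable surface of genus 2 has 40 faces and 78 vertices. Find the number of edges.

120

For a closed orientable surface of genus 2, χ = 2 − 2·2 = -2.
E = V + F − (-2) = 78 + 40 − (-2) = 120.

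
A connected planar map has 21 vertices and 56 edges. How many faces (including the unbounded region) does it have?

37

Euler's formula for a connected plane graph: V − E + F = 2, so F = 2 − 21 + 56 = 37.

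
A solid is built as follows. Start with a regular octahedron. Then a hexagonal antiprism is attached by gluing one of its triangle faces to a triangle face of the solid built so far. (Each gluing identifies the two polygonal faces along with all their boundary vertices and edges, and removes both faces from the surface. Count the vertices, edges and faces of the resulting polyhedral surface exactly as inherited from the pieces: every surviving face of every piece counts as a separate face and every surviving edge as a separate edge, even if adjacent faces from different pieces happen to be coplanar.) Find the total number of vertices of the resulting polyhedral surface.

15

A regular octahedron: V=6, E=12, F=8.
Attach a hexagonal antiprism (V=12, E=24, F=14) along a 3-gon: merge 3 vertices and 3 edges, delete both glued faces → V=15, E=33, F=20.
Check: V − E + F = 15 − 33 + 20 = 2.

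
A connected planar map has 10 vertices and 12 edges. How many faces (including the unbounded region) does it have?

4

Euler's formula for a connected plane graph: V − E + F = 2, so F = 2 − 10 + 12 = 4.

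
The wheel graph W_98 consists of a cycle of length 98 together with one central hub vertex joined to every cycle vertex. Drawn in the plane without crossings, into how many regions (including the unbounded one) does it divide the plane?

W_98 has V = 98 + 1 = 99 vertices and E = 2·98 = 196 edges.
By Euler's formula F = 2 − V + E = 2 − 99 + 196 = 99.

99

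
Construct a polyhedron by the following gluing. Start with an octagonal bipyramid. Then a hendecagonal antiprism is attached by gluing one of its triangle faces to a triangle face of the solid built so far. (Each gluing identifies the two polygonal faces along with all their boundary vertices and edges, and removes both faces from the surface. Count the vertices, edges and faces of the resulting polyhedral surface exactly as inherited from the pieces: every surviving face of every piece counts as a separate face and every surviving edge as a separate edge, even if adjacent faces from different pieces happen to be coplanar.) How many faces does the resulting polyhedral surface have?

An octagonal bipyramid: V=10, E=24, F=16.
Attach a hendecagonal antiprism (V=22, E=44, F=24) along a 3-gon: merge 3 vertices and 3 edges, delete both glued faces → V=29, E=65, F=38.
Check: V − E + F = 29 − 65 + 38 = 2.

38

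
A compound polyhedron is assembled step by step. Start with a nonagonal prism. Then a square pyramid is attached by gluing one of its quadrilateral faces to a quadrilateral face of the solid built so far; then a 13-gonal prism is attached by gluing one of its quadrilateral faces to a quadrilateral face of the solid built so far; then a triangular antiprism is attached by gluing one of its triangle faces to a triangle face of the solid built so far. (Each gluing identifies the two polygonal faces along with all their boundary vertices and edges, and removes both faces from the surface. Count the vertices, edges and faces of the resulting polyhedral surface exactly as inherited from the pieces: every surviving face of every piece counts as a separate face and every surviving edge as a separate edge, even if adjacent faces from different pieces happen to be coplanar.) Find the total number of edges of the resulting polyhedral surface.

A nonagonal prism: V=18, E=27, F=11.
Attach a square pyramid (V=5, E=8, F=5) along a 4-gon: merge 4 vertices and 4 edges, delete both glued faces → V=19, E=31, F=14.
Attach a 13-gonal prism (V=26, E=39, F=15) along a 4-gon: merge 4 vertices and 4 edges, delete both glued faces → V=41, E=66, F=27.
Attach a triangular antiprism (V=6, E=12, F=8) along a 3-gon: merge 3 vertices and 3 edges, delete both glued faces → V=44, E=75, F=33.
Check: V − E + F = 44 − 75 + 33 = 2.

75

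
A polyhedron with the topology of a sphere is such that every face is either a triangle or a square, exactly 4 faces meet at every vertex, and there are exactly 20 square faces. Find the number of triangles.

8

Let x be the number of triangles; then F = 20 + x.
Edge–face incidences: 2E = 4·20 + 3·x = 80 + 3x.
Every vertex has degree 4, so 4V = 2E.
Euler: V − E + F = 2 ⇒ (2E)/4 − E + (20 + x) = 2.
Multiply by 8: 2·(2E) − 4·(2E) + 8·(20 + x) = 16, i.e. 160 + 8x − 2·(80 + 3x) = 16.
Collecting terms: 2x = 16, so x = 8.
Then 2E = 80 + 3·8 = 104, so E = 52, V = 2E/4 = 26, F = 20 + 8 = 28.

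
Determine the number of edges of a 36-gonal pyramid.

A pyramid on an n-gon base has one n-gon and n triangles: V = 36 + 1 = 37, E = 2·36 = 72, F = 36 + 1 = 37.

72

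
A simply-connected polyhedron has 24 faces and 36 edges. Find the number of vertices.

Here V − E + F = 2.
V = 2 + E − F = 2 + 36 − 24 = 14.

14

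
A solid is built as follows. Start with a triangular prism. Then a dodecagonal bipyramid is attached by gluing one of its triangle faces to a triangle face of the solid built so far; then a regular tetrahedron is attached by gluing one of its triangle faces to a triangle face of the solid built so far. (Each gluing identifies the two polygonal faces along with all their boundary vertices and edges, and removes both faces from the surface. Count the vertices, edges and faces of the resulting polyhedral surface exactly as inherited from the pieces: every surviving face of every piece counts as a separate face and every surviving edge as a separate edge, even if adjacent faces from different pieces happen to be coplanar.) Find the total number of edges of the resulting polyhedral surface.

A triangular prism: V=6, E=9, F=5.
Attach a dodecagonal bipyramid (V=14, E=36, F=24) along a 3-gon: merge 3 vertices and 3 edges, delete both glued faces → V=17, E=42, F=27.
Attach a regular tetrahedron (V=4, E=6, F=4) along a 3-gon: merge 3 vertices and 3 edges, delete both glued faces → V=18, E=45, F=29.
Check: V − E + F = 18 − 45 + 29 = 2.

45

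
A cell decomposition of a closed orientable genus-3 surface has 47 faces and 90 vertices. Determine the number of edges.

For a closed orientable surface of genus 3, χ = 2 − 2·3 = -4.
E = V + F − (-4) = 90 + 47 − (-4) = 141.

141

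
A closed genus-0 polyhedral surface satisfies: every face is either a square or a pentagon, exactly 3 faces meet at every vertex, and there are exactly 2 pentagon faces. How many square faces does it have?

5

Let x be the number of squares; then F = 2 + x.
Edge–face incidences: 2E = 5·2 + 4·x = 10 + 4x.
Every vertex has degree 3, so 3V = 2E.
Euler: V − E + F = 2 ⇒ (2E)/3 − E + (2 + x) = 2.
Multiply by 6: 2·(2E) − 3·(2E) + 6·(2 + x) = 12, i.e. 12 + 6x − (10 + 4x) = 12.
Collecting terms: 2x + 2 = 12, so 2x = 10, so x = 5.
Then 2E = 10 + 4·5 = 30, so E = 15, V = 2E/3 = 10, F = 2 + 5 = 7.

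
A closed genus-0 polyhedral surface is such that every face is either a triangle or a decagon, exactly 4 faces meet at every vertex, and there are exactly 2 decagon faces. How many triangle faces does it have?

Let x be the number of triangles; then F = 2 + x.
Edge–face incidences: 2E = 10·2 + 3·x = 20 + 3x.
Every vertex has degree 4, so 4V = 2E.
Euler: V − E + F = 2 ⇒ (2E)/4 − E + (2 + x) = 2.
Multiply by 8: 2·(2E) − 4·(2E) + 8·(2 + x) = 16, i.e. 16 + 8x − 2·(20 + 3x) = 16.
Collecting terms: 2x − 24 = 16, so 2x = 40, so x = 20.
Then 2E = 20 + 3·20 = 80, so E = 40, V = 2E/4 = 20, F = 2 + 20 = 22.

20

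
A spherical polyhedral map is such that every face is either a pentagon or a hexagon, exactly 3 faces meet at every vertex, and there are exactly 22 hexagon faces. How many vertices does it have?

Let x be the number of pentagons; then F = 22 + x.
Edge–face incidences: 2E = 6·22 + 5·x = 132 + 5x.
Every vertex has degree 3, so 3V = 2E.
Euler: V − E + F = 2 ⇒ (2E)/3 − E + (22 + x) = 2.
Multiply by 6: 2·(2E) − 3·(2E) + 6·(22 + x) = 12, i.e. 132 + 6x − (132 + 5x) = 12.
Collecting terms: x = 12.
Then 2E = 132 + 5·12 = 192, so E = 96, V = 2E/3 = 64, F = 22 + 12 = 34.

64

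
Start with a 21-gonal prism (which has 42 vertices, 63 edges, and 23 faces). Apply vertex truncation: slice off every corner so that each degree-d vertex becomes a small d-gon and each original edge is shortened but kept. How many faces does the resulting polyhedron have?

65

Truncation replaces each original edge-end by a new vertex, so V′ = 2E = 126.
Each original edge survives, and each old vertex of degree d contributes d new edges; summing degrees gives Σd = 2E, so E′ = E + 2E = 3E = 189.
Each original face survives and each original vertex becomes one new face: F′ = F + V = 65.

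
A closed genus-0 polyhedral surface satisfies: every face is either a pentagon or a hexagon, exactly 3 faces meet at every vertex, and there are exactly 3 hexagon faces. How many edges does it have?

39

Let x be the number of pentagons; then F = 3 + x.
Edge–face incidences: 2E = 6·3 + 5·x = 18 + 5x.
Every vertex has degree 3, so 3V = 2E.
Euler: V − E + F = 2 ⇒ (2E)/3 − E + (3 + x) = 2.
Multiply by 6: 2·(2E) − 3·(2E) + 6·(3 + x) = 12, i.e. 18 + 6x − (18 + 5x) = 12.
Collecting terms: x = 12.
Then 2E = 18 + 5·12 = 78, so E = 39, V = 2E/3 = 26, F = 3 + 12 = 15.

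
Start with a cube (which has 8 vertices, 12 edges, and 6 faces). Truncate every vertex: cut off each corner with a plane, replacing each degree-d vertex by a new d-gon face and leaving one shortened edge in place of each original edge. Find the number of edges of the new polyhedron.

36

Truncation replaces each original edge-end by a new vertex, so V′ = 2E = 24.
Each original edge survives, and each old vertex of degree d contributes d new edges; summing degrees gives Σd = 2E, so E′ = E + 2E = 3E = 36.
Each original face survives and each original vertex becomes one new face: F′ = F + V = 14.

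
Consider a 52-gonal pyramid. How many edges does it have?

A pyramid on an n-gon base has one n-gon and n triangles: V = 52 + 1 = 53, E = 2·52 = 104, F = 52 + 1 = 53.

104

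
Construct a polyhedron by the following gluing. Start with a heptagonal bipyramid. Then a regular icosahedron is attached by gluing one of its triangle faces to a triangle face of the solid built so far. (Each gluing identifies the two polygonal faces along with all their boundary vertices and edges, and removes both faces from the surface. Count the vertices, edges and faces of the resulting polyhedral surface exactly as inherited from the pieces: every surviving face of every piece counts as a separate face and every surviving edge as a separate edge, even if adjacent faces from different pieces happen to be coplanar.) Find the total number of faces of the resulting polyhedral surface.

32

A heptagonal bipyramid: V=9, E=21, F=14.
Attach a regular icosahedron (V=12, E=30, F=20) along a 3-gon: merge 3 vertices and 3 edges, delete both glued faces → V=18, E=48, F=32.
Check: V − E + F = 18 − 48 + 32 = 2.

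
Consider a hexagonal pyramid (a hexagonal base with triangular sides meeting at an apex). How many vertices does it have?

7

A pyramid on an n-gon base has one n-gon and n triangles: V = 6 + 1 = 7, E = 2·6 = 12, F = 6 + 1 = 7.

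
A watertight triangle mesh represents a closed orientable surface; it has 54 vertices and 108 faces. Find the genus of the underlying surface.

Every face is a triangle, so 2E = 3·108 = 324, giving E = 162.
χ = V − E + F = 54 − 162 + 108 = 0.
For a closed orientable surface χ = 2 − 2g, so g = (2 − (0))/2 = 1.

1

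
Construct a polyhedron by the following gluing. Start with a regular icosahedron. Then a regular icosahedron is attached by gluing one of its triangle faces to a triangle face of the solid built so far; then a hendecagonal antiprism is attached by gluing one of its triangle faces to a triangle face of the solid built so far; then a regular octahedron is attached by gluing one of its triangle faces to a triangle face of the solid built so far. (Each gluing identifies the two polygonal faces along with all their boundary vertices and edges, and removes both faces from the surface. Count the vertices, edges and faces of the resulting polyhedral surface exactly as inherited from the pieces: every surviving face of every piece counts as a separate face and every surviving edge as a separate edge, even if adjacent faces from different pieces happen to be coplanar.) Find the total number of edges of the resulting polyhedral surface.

107

A regular icosahedron: V=12, E=30, F=20.
Attach a regular icosahedron (V=12, E=30, F=20) along a 3-gon: merge 3 vertices and 3 edges, delete both glued faces → V=21, E=57, F=38.
Attach a hendecagonal antiprism (V=22, E=44, F=24) along a 3-gon: merge 3 vertices and 3 edges, delete both glued faces → V=40, E=98, F=60.
Attach a regular octahedron (V=6, E=12, F=8) along a 3-gon: merge 3 vertices and 3 edges, delete both glued faces → V=43, E=107, F=66.
Check: V − E + F = 43 − 107 + 66 = 2.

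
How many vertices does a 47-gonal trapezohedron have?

The n-trapezohedron (dual of the n-antiprism) has V = 2·47 + 2 = 96, E = 4·47 = 188, F = 2·47 = 94.

96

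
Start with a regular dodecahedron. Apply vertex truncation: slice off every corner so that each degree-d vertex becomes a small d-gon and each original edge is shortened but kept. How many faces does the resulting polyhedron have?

The base solid has V = 20, E = 30, F = 12.
Truncation replaces each original edge-end by a new vertex, so V′ = 2E = 60.
Each original edge survives, and each old vertex of degree d contributes d new edges; summing degrees gives Σd = 2E, so E′ = E + 2E = 3E = 90.
Each original face survives and each original vertex becomes one new face: F′ = F + V = 32.

32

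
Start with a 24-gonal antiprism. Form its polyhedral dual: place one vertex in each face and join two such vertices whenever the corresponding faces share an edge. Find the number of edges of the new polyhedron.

96

The base solid has V = 48, E = 96, F = 50.
The dual swaps V and F and preserves E: V′ = F = 50, E′ = E = 96, F′ = V = 48.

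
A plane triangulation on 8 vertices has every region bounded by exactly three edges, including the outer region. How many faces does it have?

12

In a plane triangulation 3F = 2E and V − E + F = 2, so F = 2V − 4 = 2·8 − 4 = 12.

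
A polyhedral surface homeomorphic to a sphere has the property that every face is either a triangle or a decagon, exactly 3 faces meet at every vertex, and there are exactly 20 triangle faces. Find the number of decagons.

Let x be the number of decagons; then F = 20 + x.
Edge–face incidences: 2E = 3·20 + 10·x = 60 + 10x.
Every vertex has degree 3, so 3V = 2E.
Euler: V − E + F = 2 ⇒ (2E)/3 − E + (20 + x) = 2.
Multiply by 6: 2·(2E) − 3·(2E) + 6·(20 + x) = 12, i.e. 120 + 6x − (60 + 10x) = 12.
Collecting terms: −4x + 60 = 12, so −4x = −48, so x = 12.
Then 2E = 60 + 10·12 = 180, so E = 90, V = 2E/3 = 60, F = 20 + 12 = 32.

12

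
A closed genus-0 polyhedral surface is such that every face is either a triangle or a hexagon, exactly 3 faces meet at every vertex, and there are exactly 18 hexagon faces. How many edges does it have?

Let x be the number of triangles; then F = 18 + x.
Edge–face incidences: 2E = 6·18 + 3·x = 108 + 3x.
Every vertex has degree 3, so 3V = 2E.
Euler: V − E + F = 2 ⇒ (2E)/3 − E + (18 + x) = 2.
Multiply by 6: 2·(2E) − 3·(2E) + 6·(18 + x) = 12, i.e. 108 + 6x − (108 + 3x) = 12.
Collecting terms: 3x = 12, so x = 4.
Then 2E = 108 + 3·4 = 120, so E = 60, V = 2E/3 = 40, F = 18 + 4 = 22.

60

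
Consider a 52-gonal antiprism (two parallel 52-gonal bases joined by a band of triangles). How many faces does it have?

106

An antiprism on an n-gon has two n-gon caps and 2n triangles: V = 2·52 = 104, E = 4·52 = 208, F = 2·52 + 2 = 106.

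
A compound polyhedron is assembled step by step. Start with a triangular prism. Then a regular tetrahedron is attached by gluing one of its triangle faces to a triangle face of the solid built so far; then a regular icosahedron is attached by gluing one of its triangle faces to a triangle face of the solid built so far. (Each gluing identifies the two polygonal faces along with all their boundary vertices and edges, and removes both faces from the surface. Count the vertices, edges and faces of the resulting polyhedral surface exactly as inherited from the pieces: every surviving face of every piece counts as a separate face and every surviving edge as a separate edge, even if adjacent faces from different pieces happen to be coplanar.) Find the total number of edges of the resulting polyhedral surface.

39

A triangular prism: V=6, E=9, F=5.
Attach a regular tetrahedron (V=4, E=6, F=4) along a 3-gon: merge 3 vertices and 3 edges, delete both glued faces → V=7, E=12, F=7.
Attach a regular icosahedron (V=12, E=30, F=20) along a 3-gon: merge 3 vertices and 3 edges, delete both glued faces → V=16, E=39, F=25.
Check: V − E + F = 16 − 39 + 25 = 2.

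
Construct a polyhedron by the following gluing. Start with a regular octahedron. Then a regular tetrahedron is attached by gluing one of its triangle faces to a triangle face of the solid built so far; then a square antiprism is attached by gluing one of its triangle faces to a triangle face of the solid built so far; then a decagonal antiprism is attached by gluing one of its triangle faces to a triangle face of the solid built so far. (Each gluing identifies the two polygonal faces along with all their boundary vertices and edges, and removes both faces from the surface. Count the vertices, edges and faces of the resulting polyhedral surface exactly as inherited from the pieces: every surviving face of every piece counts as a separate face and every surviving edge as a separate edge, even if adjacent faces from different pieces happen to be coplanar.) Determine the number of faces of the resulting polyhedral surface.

38

A regular octahedron: V=6, E=12, F=8.
Attach a regular tetrahedron (V=4, E=6, F=4) along a 3-gon: merge 3 vertices and 3 edges, delete both glued faces → V=7, E=15, F=10.
Attach a square antiprism (V=8, E=16, F=10) along a 3-gon: merge 3 vertices and 3 edges, delete both glued faces → V=12, E=28, F=18.
Attach a decagonal antiprism (V=20, E=40, F=22) along a 3-gon: merge 3 vertices and 3 edges, delete both glued faces → V=29, E=65, F=38.
Check: V − E + F = 29 − 65 + 38 = 2.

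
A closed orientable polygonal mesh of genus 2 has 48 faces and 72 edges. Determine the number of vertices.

22

For a closed orientable surface of genus 2, χ = 2 − 2·2 = -2.
V = -2 + E − F = -2 + 72 − 48 = 22.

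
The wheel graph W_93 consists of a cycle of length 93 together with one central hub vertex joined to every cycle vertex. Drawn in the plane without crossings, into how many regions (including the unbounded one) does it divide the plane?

94

W_93 has V = 93 + 1 = 94 vertices and E = 2·93 = 186 edges.
By Euler's formula F = 2 − V + E = 2 − 94 + 186 = 94.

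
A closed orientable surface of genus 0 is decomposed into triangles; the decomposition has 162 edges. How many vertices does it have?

χ = 2 − 2·0 = 2, and every face is a triangle so 3F = 2E.
F = 2E/3 = 108. Then V = 2 + E − F = 2 + 162 − 108 = 56.

56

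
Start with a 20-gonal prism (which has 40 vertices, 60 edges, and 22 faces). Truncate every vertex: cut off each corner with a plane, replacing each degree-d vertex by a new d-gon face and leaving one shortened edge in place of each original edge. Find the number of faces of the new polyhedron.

62

Truncation replaces each original edge-end by a new vertex, so V′ = 2E = 120.
Each original edge survives, and each old vertex of degree d contributes d new edges; summing degrees gives Σd = 2E, so E′ = E + 2E = 3E = 180.
Each original face survives and each original vertex becomes one new face: F′ = F + V = 62.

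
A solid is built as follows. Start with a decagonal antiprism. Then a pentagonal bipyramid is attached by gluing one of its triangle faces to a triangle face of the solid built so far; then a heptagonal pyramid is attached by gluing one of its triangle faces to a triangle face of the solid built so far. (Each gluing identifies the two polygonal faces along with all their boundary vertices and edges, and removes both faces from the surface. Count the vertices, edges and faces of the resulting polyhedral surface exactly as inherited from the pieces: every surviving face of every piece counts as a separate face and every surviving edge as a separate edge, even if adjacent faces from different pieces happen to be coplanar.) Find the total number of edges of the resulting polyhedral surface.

63

A decagonal antiprism: V=20, E=40, F=22.
Attach a pentagonal bipyramid (V=7, E=15, F=10) along a 3-gon: merge 3 vertices and 3 edges, delete both glued faces → V=24, E=52, F=30.
Attach a heptagonal pyramid (V=8, E=14, F=8) along a 3-gon: merge 3 vertices and 3 edges, delete both glued faces → V=29, E=63, F=36.
Check: V − E + F = 29 − 63 + 36 = 2.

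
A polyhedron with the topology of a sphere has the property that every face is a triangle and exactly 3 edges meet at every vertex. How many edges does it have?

Each face has 3 edges and each edge borders two faces, so 2E = 3F.
Each vertex has degree 3, so 3V = 2E and hence V = 3F/3.
Euler: V − E + F = 2 ⇒ (3F/3) − (3F/2) + F = 2.
Multiply by 6: (6 − 9 + 6)F = 12, i.e. 3F = 12.
So F = 4, E = 3·4/2 = 6, V = 3·4/3 = 4.

6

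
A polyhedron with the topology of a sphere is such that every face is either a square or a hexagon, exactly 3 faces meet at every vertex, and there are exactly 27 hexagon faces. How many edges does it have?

Let x be the number of squares; then F = 27 + x.
Edge–face incidences: 2E = 6·27 + 4·x = 162 + 4x.
Every vertex has degree 3, so 3V = 2E.
Euler: V − E + F = 2 ⇒ (2E)/3 − E + (27 + x) = 2.
Multiply by 6: 2·(2E) − 3·(2E) + 6·(27 + x) = 12, i.e. 162 + 6x − (162 + 4x) = 12.
Collecting terms: 2x = 12, so x = 6.
Then 2E = 162 + 4·6 = 186, so E = 93, V = 2E/3 = 62, F = 27 + 6 = 33.

93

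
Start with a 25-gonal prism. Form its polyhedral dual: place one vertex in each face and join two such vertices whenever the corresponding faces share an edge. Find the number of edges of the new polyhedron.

75

The base solid has V = 50, E = 75, F = 27.
The dual swaps V and F and preserves E: V′ = F = 27, E′ = E = 75, F′ = V = 50.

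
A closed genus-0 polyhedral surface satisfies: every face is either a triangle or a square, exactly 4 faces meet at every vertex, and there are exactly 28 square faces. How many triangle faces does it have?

Let x be the number of triangles; then F = 28 + x.
Edge–face incidences: 2E = 4·28 + 3·x = 112 + 3x.
Every vertex has degree 4, so 4V = 2E.
Euler: V − E + F = 2 ⇒ (2E)/4 − E + (28 + x) = 2.
Multiply by 8: 2·(2E) − 4·(2E) + 8·(28 + x) = 16, i.e. 224 + 8x − 2·(112 + 3x) = 16.
Collecting terms: 2x = 16, so x = 8.
Then 2E = 112 + 3·8 = 136, so E = 68, V = 2E/4 = 34, F = 28 + 8 = 36.

8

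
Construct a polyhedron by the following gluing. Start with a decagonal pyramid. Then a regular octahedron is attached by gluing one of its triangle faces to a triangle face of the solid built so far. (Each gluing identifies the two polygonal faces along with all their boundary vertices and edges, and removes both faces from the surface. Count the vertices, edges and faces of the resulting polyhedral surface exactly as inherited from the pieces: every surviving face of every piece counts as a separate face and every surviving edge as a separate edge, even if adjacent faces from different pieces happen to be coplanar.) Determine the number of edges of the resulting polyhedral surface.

29

A decagonal pyramid: V=11, E=20, F=11.
Attach a regular octahedron (V=6, E=12, F=8) along a 3-gon: merge 3 vertices and 3 edges, delete both glued faces → V=14, E=29, F=17.
Check: V − E + F = 14 − 29 + 17 = 2.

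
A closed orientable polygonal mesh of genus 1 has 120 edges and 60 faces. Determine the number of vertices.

For a closed orientable surface of genus 1, χ = 2 − 2·1 = 0.
V = 0 + E − F = 0 + 120 − 60 = 60.

60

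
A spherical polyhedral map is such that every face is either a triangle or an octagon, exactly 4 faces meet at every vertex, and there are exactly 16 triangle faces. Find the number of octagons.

2

Let x be the number of octagons; then F = 16 + x.
Edge–face incidences: 2E = 3·16 + 8·x = 48 + 8x.
Every vertex has degree 4, so 4V = 2E.
Euler: V − E + F = 2 ⇒ (2E)/4 − E + (16 + x) = 2.
Multiply by 8: 2·(2E) − 4·(2E) + 8·(16 + x) = 16, i.e. 128 + 8x − 2·(48 + 8x) = 16.
Collecting terms: −8x + 32 = 16, so −8x = −16, so x = 2.
Then 2E = 48 + 8·2 = 64, so E = 32, V = 2E/4 = 16, F = 16 + 2 = 18.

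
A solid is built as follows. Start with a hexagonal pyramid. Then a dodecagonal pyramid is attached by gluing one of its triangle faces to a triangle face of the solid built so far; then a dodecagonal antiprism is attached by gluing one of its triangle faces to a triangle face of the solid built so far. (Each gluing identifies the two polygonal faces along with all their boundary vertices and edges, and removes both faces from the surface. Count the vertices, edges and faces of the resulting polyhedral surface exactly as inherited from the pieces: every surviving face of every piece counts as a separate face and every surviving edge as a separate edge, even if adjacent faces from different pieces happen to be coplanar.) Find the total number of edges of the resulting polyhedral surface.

78

A hexagonal pyramid: V=7, E=12, F=7.
Attach a dodecagonal pyramid (V=13, E=24, F=13) along a 3-gon: merge 3 vertices and 3 edges, delete both glued faces → V=17, E=33, F=18.
Attach a dodecagonal antiprism (V=24, E=48, F=26) along a 3-gon: merge 3 vertices and 3 edges, delete both glued faces → V=38, E=78, F=42.
Check: V − E + F = 38 − 78 + 42 = 2.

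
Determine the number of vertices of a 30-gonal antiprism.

60

An antiprism on an n-gon has two n-gon caps and 2n triangles: V = 2·30 = 60, E = 4·30 = 120, F = 2·30 + 2 = 62.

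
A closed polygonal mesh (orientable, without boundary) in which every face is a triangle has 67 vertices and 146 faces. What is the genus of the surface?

Every face is a triangle, so 2E = 3·146 = 438, giving E = 219.
χ = V − E + F = 67 − 219 + 146 = -6.
For a closed orientable surface χ = 2 − 2g, so g = (2 − (-6))/2 = 4.

4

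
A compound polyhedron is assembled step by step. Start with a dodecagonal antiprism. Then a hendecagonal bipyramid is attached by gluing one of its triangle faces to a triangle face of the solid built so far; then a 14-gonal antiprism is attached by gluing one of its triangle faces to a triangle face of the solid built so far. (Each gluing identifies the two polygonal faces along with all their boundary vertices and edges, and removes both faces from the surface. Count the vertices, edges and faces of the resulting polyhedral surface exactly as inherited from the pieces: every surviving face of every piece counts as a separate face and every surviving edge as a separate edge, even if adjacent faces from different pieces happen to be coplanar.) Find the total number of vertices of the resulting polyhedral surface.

59

A dodecagonal antiprism: V=24, E=48, F=26.
Attach a hendecagonal bipyramid (V=13, E=33, F=22) along a 3-gon: merge 3 vertices and 3 edges, delete both glued faces → V=34, E=78, F=46.
Attach a 14-gonal antiprism (V=28, E=56, F=30) along a 3-gon: merge 3 vertices and 3 edges, delete both glued faces → V=59, E=131, F=74.
Check: V − E + F = 59 − 131 + 74 = 2.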